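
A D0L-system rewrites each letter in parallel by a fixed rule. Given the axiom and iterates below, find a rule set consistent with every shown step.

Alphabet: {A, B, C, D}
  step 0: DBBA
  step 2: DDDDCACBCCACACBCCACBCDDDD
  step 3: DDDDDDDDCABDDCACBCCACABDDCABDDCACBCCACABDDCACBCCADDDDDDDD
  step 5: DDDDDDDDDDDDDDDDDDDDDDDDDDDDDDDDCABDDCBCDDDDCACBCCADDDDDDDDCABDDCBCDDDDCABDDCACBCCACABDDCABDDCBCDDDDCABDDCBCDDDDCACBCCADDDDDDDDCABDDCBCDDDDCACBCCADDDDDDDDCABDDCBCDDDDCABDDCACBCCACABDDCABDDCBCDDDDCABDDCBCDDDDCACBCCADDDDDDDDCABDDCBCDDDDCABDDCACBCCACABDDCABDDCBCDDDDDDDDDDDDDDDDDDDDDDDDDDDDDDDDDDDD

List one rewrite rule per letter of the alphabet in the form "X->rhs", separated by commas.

A->BDD, B->CBC, C->CA, D->DD

  step 2 ⇒ step 3: DDDDCACBCCACACBCCACBCDDDD ⇒ DD·DD·DD·DD·CA·BDD·CA·CBC·CA·CA·BDD·CA·BDD·CA·CBC·CA·CA·BDD·CA·CBC·CA·DD·DD·DD·DD
    A ↦ BDD
    B ↦ CBC
    C ↦ CA
    D ↦ DD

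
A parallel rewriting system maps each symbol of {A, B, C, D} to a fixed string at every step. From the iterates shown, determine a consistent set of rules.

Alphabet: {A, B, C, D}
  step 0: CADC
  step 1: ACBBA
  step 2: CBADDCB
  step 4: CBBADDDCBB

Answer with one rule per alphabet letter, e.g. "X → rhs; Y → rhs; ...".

A->CB, B->D, C->A, D->B

  step 1 ⇒ step 2: ACBBA ⇒ CB·A·D·D·CB
    A ↦ CB
    B ↦ D
    C ↦ A
  step 0 ⇒ step 1: CADC ⇒ A·CB·B·A
    D ↦ B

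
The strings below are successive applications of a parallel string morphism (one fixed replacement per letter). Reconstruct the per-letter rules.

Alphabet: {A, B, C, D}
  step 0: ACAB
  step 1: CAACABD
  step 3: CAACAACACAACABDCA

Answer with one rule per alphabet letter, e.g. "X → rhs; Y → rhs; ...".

A->CA, B->BD, C->A, D->C

  step 0 ⇒ step 1: ACAB ⇒ CA·A·CA·BD
    A ↦ CA
    B ↦ BD
    C ↦ A
    D ↦ C  (constrained at step 1)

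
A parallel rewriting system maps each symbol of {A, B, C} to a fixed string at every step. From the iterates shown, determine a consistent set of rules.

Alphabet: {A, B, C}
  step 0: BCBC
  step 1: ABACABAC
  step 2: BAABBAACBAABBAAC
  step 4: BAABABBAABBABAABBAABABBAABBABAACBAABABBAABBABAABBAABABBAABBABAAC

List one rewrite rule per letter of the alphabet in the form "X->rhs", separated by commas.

A->BA, B->AB, C->AC

  step 1 ⇒ step 2: ABACABAC ⇒ BA·AB·BA·AC·BA·AB·BA·AC
    A ↦ BA
    B ↦ AB
    C ↦ AC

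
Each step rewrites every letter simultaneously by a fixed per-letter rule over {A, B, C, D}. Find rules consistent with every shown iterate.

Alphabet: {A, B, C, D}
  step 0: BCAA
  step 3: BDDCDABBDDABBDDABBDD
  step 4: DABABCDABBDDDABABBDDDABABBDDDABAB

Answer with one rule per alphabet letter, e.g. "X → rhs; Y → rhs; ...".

A->BD, B->D, C->CD, D->AB

  step 3 ⇒ step 4: BDDCDABBDDABBDDABBDD ⇒ D·AB·AB·CD·AB·BD·D·D·AB·AB·BD·D·D·AB·AB·BD·D·D·AB·AB
    A ↦ BD
    B ↦ D
    C ↦ CD
    D ↦ AB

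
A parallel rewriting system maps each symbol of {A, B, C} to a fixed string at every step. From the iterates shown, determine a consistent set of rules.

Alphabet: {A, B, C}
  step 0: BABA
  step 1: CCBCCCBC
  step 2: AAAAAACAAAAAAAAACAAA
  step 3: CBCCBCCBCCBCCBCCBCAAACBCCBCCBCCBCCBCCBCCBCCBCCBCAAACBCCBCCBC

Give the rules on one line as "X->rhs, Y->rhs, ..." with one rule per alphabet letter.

A->CBC, B->C, C->AAA

  step 2 ⇒ step 3: AAAAAACAAAAAAAAACAAA ⇒ CBC·CBC·CBC·CBC·CBC·CBC·AAA·CBC·CBC·CBC·CBC·CBC·CBC·CBC·CBC·CBC·AAA·CBC·CBC·CBC
    A ↦ CBC
    C ↦ AAA
  step 0 ⇒ step 1: BABA ⇒ C·CBC·C·CBC
    B ↦ C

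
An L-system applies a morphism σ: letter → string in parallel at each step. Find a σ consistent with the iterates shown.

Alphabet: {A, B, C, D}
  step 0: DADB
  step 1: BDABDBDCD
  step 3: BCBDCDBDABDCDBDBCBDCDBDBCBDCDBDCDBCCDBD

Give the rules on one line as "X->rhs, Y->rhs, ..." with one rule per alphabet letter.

  step 0 ⇒ step 1: DADB ⇒ BD·ABD·BD·CD
    A ↦ ABD
    B ↦ CD
    D ↦ BD
    C ↦ BC  (constrained at step 1)

A->ABD, B->CD, C->BC, D->BD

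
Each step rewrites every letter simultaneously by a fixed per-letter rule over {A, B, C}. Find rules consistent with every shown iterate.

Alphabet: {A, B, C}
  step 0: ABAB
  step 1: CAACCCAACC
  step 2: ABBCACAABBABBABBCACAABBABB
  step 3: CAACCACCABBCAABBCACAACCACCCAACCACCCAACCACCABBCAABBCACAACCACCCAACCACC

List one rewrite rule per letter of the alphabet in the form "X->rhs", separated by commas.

  step 2 ⇒ step 3: ABBCACAABBABBABBCACAABBABB ⇒ CA·ACC·ACC·ABB·CA·ABB·CA·CA·ACC·ACC·CA·ACC·ACC·CA·ACC·ACC·ABB·CA·ABB·CA·CA·ACC·ACC·CA·ACC·ACC
    A ↦ CA
    B ↦ ACC
    C ↦ ABB

A->CA, B->ACC, C->ABB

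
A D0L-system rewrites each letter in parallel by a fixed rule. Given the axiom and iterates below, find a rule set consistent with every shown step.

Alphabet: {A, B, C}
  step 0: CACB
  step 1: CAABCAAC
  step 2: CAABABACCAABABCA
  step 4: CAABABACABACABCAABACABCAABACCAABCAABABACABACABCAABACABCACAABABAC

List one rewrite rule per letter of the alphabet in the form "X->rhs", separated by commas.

  step 1 ⇒ step 2: CAABCAAC ⇒ CA·AB·AB·AC·CA·AB·AB·CA
    A ↦ AB
    B ↦ AC
    C ↦ CA

A->AB, B->AC, C->CA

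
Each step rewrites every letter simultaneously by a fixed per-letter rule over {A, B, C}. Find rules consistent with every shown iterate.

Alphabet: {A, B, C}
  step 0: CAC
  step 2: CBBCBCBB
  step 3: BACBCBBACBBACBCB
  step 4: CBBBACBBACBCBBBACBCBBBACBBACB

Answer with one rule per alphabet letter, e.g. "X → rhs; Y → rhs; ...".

A->B, B->CB, C->BA

  step 3 ⇒ step 4: BACBCBBACBBACBCB ⇒ CB·B·BA·CB·BA·CB·CB·B·BA·CB·CB·B·BA·CB·BA·CB
    A ↦ B
    B ↦ CB
    C ↦ BA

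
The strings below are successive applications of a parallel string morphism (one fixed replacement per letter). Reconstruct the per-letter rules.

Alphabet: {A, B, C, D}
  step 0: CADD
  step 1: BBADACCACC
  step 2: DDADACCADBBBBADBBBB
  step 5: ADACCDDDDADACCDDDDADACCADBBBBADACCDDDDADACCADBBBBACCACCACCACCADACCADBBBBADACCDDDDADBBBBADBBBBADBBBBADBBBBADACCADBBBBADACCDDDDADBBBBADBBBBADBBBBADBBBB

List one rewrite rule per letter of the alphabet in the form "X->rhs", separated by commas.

A->AD, B->D, C->BB, D->ACC

  step 1 ⇒ step 2: BBADACCACC ⇒ D·D·AD·ACC·AD·BB·BB·AD·BB·BB
    A ↦ AD
    B ↦ D
    C ↦ BB
    D ↦ ACC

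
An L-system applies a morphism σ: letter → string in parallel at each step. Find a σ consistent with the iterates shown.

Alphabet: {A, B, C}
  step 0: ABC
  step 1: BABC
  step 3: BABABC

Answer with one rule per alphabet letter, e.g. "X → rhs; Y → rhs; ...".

  step 0 ⇒ step 1: ABC ⇒ B·A·BC
    A ↦ B
    B ↦ A
    C ↦ BC

A->B, B->A, C->BC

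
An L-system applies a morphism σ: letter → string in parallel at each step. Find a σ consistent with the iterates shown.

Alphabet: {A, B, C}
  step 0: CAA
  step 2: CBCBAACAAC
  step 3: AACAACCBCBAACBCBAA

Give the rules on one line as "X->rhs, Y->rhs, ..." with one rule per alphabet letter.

  step 2 ⇒ step 3: CBCBAACAAC ⇒ AA·C·AA·C·CB·CB·AA·CB·CB·AA
    A ↦ CB
    B ↦ C
    C ↦ AA

A->CB, B->C, C->AA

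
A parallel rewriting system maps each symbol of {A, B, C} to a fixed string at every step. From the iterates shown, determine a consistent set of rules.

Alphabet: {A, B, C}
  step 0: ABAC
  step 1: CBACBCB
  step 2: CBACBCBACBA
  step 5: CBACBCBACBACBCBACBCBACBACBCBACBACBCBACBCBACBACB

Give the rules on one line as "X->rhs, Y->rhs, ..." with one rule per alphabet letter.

  step 1 ⇒ step 2: CBACBCB ⇒ CB·A·CB·CB·A·CB·A
    A ↦ CB
    B ↦ A
    C ↦ CB

A->CB, B->A, C->CB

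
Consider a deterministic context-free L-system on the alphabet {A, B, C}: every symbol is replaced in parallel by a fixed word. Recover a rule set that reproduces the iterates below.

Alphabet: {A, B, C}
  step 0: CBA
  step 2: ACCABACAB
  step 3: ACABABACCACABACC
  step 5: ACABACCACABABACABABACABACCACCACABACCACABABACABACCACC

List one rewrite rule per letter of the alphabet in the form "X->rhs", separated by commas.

  step 2 ⇒ step 3: ACCABACAB ⇒ AC·AB·AB·AC·C·AC·AB·AC·C
    A ↦ AC
    B ↦ C
    C ↦ AB

A->AC, B->C, C->AB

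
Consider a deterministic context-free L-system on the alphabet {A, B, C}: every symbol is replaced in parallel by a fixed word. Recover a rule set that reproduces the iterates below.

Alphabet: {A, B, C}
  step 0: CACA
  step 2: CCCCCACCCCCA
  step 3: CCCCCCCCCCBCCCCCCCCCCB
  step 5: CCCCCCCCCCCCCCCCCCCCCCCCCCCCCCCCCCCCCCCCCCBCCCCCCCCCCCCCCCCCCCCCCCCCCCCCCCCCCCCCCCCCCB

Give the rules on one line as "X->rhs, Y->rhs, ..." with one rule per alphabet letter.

A->B, B->CA, C->CC

  step 2 ⇒ step 3: CCCCCACCCCCA ⇒ CC·CC·CC·CC·CC·B·CC·CC·CC·CC·CC·B
    A ↦ B
    C ↦ CC
    B ↦ CA  (constrained at step 3)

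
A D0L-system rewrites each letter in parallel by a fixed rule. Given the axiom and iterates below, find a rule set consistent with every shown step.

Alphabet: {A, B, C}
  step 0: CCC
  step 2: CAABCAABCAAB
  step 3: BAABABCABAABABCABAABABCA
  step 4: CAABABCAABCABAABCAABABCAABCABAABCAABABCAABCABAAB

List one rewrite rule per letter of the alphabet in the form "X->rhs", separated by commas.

A->AB, B->CA, C->BA

  step 3 ⇒ step 4: BAABABCABAABABCABAABABCA ⇒ CA·AB·AB·CA·AB·CA·BA·AB·CA·AB·AB·CA·AB·CA·BA·AB·CA·AB·AB·CA·AB·CA·BA·AB
    A ↦ AB
    B ↦ CA
    C ↦ BA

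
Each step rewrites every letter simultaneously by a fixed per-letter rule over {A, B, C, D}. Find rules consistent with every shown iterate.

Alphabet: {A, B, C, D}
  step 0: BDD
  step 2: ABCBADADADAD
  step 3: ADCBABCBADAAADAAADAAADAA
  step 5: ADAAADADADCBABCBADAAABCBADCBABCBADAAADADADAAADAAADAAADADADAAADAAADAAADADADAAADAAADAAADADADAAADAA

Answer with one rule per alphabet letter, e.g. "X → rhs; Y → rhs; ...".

  step 2 ⇒ step 3: ABCBADADADAD ⇒ AD·CB·AB·CB·AD·AA·AD·AA·AD·AA·AD·AA
    A ↦ AD
    B ↦ CB
    C ↦ AB
    D ↦ AA

A->AD, B->CB, C->AB, D->AA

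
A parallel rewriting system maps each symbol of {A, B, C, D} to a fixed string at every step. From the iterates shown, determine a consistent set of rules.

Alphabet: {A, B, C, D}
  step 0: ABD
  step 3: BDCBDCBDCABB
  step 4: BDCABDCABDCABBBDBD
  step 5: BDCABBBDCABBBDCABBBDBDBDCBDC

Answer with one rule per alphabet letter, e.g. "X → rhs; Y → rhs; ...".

  step 4 ⇒ step 5: BDCABDCABDCABBBDBD ⇒ BD·C·A·BB·BD·C·A·BB·BD·C·A·BB·BD·BD·BD·C·BD·C
    A ↦ BB
    B ↦ BD
    C ↦ A
    D ↦ C

A->BB, B->BD, C->A, D->C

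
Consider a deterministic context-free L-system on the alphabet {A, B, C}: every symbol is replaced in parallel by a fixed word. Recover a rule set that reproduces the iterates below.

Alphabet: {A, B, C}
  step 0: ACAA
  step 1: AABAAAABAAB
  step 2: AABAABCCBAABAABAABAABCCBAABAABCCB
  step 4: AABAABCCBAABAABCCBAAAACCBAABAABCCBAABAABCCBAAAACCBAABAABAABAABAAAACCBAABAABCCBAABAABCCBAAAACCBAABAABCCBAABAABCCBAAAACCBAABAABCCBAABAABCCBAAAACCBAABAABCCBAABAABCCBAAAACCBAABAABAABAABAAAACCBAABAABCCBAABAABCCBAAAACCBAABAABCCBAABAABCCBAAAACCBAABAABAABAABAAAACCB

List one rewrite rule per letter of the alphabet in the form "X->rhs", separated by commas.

  step 1 ⇒ step 2: AABAAAABAAB ⇒ AAB·AAB·CCB·AAB·AAB·AAB·AAB·CCB·AAB·AAB·CCB
    A ↦ AAB
    B ↦ CCB
  step 0 ⇒ step 1: ACAA ⇒ AAB·AA·AAB·AAB
    C ↦ AA

A->AAB, B->CCB, C->AA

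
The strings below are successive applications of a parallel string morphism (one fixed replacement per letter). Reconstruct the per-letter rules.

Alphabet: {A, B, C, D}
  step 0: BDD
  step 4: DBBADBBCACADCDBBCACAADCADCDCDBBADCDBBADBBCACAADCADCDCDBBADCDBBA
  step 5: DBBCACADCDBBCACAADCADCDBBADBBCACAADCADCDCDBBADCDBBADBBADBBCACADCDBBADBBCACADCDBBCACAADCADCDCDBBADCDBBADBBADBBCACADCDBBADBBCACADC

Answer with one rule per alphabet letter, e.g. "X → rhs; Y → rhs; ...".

A->DC, B->CA, C->A, D->DBB

  step 4 ⇒ step 5: DBBADBBCACADCDBBCACAADCADCDCDBBADCDBBADBBCACAADCADCDCDBBADCDBBA ⇒ DBB·CA·CA·DC·DBB·CA·CA·A·DC·A·DC·DBB·A·DBB·CA·CA·A·DC·A·DC·DC·DBB·A·DC·DBB·A·DBB·A·DBB·CA·CA·DC·DBB·A·DBB·CA·CA·DC·DBB·CA·CA·A·DC·A·DC·DC·DBB·A·DC·DBB·A·DBB·A·DBB·CA·CA·DC·DBB·A·DBB·CA·CA·DC
    A ↦ DC
    B ↦ CA
    C ↦ A
    D ↦ DBB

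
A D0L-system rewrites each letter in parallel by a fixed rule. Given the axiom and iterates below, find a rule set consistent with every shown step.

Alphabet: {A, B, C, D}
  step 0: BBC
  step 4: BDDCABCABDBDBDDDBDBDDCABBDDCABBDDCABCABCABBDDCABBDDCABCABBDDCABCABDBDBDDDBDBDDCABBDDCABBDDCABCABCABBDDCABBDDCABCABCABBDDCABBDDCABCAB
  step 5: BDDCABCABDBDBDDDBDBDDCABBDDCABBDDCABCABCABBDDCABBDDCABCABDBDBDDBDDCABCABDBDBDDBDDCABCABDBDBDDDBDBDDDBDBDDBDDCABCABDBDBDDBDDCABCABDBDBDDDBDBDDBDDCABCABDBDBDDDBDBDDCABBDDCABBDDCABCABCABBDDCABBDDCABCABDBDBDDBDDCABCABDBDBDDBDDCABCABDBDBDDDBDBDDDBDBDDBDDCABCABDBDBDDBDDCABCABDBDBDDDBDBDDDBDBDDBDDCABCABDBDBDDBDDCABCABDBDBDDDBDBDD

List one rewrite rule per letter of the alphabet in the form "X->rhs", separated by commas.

A->BD, B->BDD, C->D, D->CAB

  step 4 ⇒ step 5: BDDCABCABDBDBDDDBDBDDCABBDDCABBDDCABCABCABBDDCABBDDCABCABBDDCABCABDBDBDDDBDBDDCABBDDCABBDDCABCABCABBDDCABBDDCABCABCABBDDCABBDDCABCAB ⇒ BDD·CAB·CAB·D·BD·BDD·D·BD·BDD·CAB·BDD·CAB·BDD·CAB·CAB·CAB·BDD·CAB·BDD·CAB·CAB·D·BD·BDD·BDD·CAB·CAB·D·BD·BDD·BDD·CAB·CAB·D·BD·BDD·D·BD·BDD·D·BD·BDD·BDD·CAB·CAB·D·BD·BDD·BDD·CAB·CAB·D·BD·BDD·D·BD·BDD·BDD·CAB·CAB·D·BD·BDD·D·BD·BDD·CAB·BDD·CAB·BDD·CAB·CAB·CAB·BDD·CAB·BDD·CAB·CAB·D·BD·BDD·BDD·CAB·CAB·D·BD·BDD·BDD·CAB·CAB·D·BD·BDD·D·BD·BDD·D·BD·BDD·BDD·CAB·CAB·D·BD·BDD·BDD·CAB·CAB·D·BD·BDD·D·BD·BDD·D·BD·BDD·BDD·CAB·CAB·D·BD·BDD·BDD·CAB·CAB·D·BD·BDD·D·BD·BDD
    A ↦ BD
    B ↦ BDD
    C ↦ D
    D ↦ CAB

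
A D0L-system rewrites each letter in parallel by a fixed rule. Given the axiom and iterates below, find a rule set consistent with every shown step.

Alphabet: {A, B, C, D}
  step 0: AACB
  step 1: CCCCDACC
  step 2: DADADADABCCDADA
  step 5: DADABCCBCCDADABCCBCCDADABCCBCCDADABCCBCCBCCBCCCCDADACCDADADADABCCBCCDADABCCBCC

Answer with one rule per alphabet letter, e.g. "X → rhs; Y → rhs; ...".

  step 1 ⇒ step 2: CCCCDACC ⇒ DA·DA·DA·DA·B·CC·DA·DA
    A ↦ CC
    C ↦ DA
    D ↦ B
  step 0 ⇒ step 1: AACB ⇒ CC·CC·DA·CC
    B ↦ CC

A->CC, B->CC, C->DA, D->B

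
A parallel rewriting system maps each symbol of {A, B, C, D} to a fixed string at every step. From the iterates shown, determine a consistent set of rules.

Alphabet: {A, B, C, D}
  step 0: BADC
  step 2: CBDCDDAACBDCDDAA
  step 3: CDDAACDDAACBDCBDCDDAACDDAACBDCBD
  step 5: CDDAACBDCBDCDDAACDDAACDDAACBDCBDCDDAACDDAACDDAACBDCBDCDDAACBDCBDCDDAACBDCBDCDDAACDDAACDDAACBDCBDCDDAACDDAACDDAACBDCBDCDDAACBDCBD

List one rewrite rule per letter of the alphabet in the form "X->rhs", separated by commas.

A->CBD, B->A, C->CDD, D->A

  step 2 ⇒ step 3: CBDCDDAACBDCDDAA ⇒ CDD·A·A·CDD·A·A·CBD·CBD·CDD·A·A·CDD·A·A·CBD·CBD
    A ↦ CBD
    B ↦ A
    C ↦ CDD
    D ↦ A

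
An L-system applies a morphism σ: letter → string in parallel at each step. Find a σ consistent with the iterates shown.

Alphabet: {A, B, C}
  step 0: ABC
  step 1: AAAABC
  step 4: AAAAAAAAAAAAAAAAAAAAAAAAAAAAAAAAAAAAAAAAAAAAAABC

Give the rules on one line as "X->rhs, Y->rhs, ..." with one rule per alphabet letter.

  step 0 ⇒ step 1: ABC ⇒ AA·AA·BC
    A ↦ AA
    B ↦ AA
    C ↦ BC

A->AA, B->AA, C->BC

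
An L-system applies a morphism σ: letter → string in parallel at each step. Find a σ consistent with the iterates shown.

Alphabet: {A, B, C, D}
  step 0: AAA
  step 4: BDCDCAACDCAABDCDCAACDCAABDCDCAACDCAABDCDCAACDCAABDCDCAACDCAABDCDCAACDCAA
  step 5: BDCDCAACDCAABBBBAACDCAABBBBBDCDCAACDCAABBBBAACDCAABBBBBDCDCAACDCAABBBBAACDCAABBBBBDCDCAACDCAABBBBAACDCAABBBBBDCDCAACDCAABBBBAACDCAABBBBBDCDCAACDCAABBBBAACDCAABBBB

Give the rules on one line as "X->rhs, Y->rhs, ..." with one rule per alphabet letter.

  step 4 ⇒ step 5: BDCDCAACDCAABDCDCAACDCAABDCDCAACDCAABDCDCAACDCAABDCDCAACDCAABDCDCAACDCAA ⇒ BD·CDC·AA·CDC·AA·BB·BB·AA·CDC·AA·BB·BB·BD·CDC·AA·CDC·AA·BB·BB·AA·CDC·AA·BB·BB·BD·CDC·AA·CDC·AA·BB·BB·AA·CDC·AA·BB·BB·BD·CDC·AA·CDC·AA·BB·BB·AA·CDC·AA·BB·BB·BD·CDC·AA·CDC·AA·BB·BB·AA·CDC·AA·BB·BB·BD·CDC·AA·CDC·AA·BB·BB·AA·CDC·AA·BB·BB
    A ↦ BB
    B ↦ BD
    C ↦ AA
    D ↦ CDC

A->BB, B->BD, C->AA, D->CDC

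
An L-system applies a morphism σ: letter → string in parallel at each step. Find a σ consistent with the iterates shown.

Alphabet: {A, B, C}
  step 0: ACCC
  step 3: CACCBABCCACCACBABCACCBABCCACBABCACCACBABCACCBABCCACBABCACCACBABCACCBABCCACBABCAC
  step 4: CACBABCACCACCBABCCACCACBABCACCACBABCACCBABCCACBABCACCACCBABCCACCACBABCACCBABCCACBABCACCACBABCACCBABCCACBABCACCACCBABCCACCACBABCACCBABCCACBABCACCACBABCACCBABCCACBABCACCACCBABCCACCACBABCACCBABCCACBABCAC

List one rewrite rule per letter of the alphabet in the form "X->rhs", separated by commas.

A->BAB, B->C, C->CAC

  step 3 ⇒ step 4: CACCBABCCACCACBABCACCBABCCACBABCACCACBABCACCBABCCACBABCACCACBABCACCBABCCACBABCAC ⇒ CAC·BAB·CAC·CAC·C·BAB·C·CAC·CAC·BAB·CAC·CAC·BAB·CAC·C·BAB·C·CAC·BAB·CAC·CAC·C·BAB·C·CAC·CAC·BAB·CAC·C·BAB·C·CAC·BAB·CAC·CAC·BAB·CAC·C·BAB·C·CAC·BAB·CAC·CAC·C·BAB·C·CAC·CAC·BAB·CAC·C·BAB·C·CAC·BAB·CAC·CAC·BAB·CAC·C·BAB·C·CAC·BAB·CAC·CAC·C·BAB·C·CAC·CAC·BAB·CAC·C·BAB·C·CAC·BAB·CAC
    A ↦ BAB
    B ↦ C
    C ↦ CAC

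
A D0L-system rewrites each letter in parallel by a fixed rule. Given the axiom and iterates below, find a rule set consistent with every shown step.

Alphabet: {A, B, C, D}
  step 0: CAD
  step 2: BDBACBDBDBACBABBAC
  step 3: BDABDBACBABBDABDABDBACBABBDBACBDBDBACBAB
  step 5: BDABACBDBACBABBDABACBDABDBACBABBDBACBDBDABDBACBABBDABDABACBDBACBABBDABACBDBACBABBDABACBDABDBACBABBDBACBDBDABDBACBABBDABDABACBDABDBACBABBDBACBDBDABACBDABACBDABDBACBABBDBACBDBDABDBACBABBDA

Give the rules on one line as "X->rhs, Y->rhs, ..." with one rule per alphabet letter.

  step 2 ⇒ step 3: BDBACBDBDBACBABBAC ⇒ BD·A·BD·BAC·BAB·BD·A·BD·A·BD·BAC·BAB·BD·BAC·BD·BD·BAC·BAB
    A ↦ BAC
    B ↦ BD
    C ↦ BAB
    D ↦ A

A->BAC, B->BD, C->BAB, D->A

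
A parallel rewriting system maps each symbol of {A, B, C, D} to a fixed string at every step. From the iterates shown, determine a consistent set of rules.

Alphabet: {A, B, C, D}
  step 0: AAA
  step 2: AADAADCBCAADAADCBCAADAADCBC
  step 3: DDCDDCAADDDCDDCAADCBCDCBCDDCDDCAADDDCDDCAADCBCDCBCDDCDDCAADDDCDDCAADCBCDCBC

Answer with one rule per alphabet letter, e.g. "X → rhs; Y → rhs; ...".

A->DDC, B->D, C->CBC, D->AAD

  step 2 ⇒ step 3: AADAADCBCAADAADCBCAADAADCBC ⇒ DDC·DDC·AAD·DDC·DDC·AAD·CBC·D·CBC·DDC·DDC·AAD·DDC·DDC·AAD·CBC·D·CBC·DDC·DDC·AAD·DDC·DDC·AAD·CBC·D·CBC
    A ↦ DDC
    B ↦ D
    C ↦ CBC
    D ↦ AAD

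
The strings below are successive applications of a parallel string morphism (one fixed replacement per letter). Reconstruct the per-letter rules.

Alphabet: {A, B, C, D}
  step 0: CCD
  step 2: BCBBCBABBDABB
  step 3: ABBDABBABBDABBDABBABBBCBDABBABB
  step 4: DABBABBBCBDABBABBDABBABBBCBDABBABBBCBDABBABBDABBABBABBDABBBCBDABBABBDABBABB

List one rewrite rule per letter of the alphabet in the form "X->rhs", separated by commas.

  step 3 ⇒ step 4: ABBDABBABBDABBDABBABBBCBDABBABB ⇒ D·ABB·ABB·BCB·D·ABB·ABB·D·ABB·ABB·BCB·D·ABB·ABB·BCB·D·ABB·ABB·D·ABB·ABB·ABB·D·ABB·BCB·D·ABB·ABB·D·ABB·ABB
    A ↦ D
    B ↦ ABB
    C ↦ D
    D ↦ BCB

A->D, B->ABB, C->D, D->BCB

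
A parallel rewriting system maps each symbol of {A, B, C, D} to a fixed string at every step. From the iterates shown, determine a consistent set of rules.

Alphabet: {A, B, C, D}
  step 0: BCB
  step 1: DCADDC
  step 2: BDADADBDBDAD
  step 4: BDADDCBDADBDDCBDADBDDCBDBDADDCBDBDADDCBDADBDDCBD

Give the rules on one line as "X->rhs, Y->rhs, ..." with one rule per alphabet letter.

  step 1 ⇒ step 2: DCADDC ⇒ BD·AD·AD·BD·BD·AD
    A ↦ AD
    C ↦ AD
    D ↦ BD
  step 0 ⇒ step 1: BCB ⇒ DC·AD·DC
    B ↦ DC

A->AD, B->DC, C->AD, D->BD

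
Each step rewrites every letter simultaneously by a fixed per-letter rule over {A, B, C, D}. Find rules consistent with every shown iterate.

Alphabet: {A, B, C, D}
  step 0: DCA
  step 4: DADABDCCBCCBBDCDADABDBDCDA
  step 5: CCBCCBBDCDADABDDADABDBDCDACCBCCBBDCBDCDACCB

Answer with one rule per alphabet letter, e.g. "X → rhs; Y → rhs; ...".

A->CB, B->BD, C->DA, D->C

  step 4 ⇒ step 5: DADABDCCBCCBBDCDADABDBDCDA ⇒ C·CB·C·CB·BD·C·DA·DA·BD·DA·DA·BD·BD·C·DA·C·CB·C·CB·BD·C·BD·C·DA·C·CB
    A ↦ CB
    B ↦ BD
    C ↦ DA
    D ↦ C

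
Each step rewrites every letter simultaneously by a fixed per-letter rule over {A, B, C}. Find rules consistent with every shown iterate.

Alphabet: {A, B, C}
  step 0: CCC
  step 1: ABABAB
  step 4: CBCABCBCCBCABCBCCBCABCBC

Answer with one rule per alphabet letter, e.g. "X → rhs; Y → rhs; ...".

  step 0 ⇒ step 1: CCC ⇒ AB·AB·AB
    C ↦ AB
    A ↦ CB  (constrained at step 1)
    B ↦ C  (constrained at step 1)

A->CB, B->C, C->AB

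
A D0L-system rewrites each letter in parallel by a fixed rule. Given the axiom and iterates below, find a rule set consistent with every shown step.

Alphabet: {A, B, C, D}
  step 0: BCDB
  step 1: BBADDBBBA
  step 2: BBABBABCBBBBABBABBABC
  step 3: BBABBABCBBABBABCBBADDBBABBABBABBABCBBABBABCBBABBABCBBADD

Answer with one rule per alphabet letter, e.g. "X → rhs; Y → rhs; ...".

  step 2 ⇒ step 3: BBABBABCBBBBABBABBABC ⇒ BBA·BBA·BC·BBA·BBA·BC·BBA·DD·BBA·BBA·BBA·BBA·BC·BBA·BBA·BC·BBA·BBA·BC·BBA·DD
    A ↦ BC
    B ↦ BBA
    C ↦ DD
  step 0 ⇒ step 1: BCDB ⇒ BBA·DD·B·BBA
    D ↦ B

A->BC, B->BBA, C->DD, D->B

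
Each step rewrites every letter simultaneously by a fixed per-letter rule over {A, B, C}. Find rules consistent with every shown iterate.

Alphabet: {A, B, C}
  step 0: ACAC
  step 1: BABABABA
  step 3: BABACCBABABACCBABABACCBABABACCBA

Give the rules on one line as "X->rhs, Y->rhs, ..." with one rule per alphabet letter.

A->BA, B->CC, C->BA

  step 0 ⇒ step 1: ACAC ⇒ BA·BA·BA·BA
    A ↦ BA
    C ↦ BA
    B ↦ CC  (constrained at step 1)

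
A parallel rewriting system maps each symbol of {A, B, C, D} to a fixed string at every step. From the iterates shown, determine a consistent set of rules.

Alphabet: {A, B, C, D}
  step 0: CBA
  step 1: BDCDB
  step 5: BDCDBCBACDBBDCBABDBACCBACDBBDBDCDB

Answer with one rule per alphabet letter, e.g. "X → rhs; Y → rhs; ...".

A->DB, B->C, C->BD, D->BA

  step 0 ⇒ step 1: CBA ⇒ BD·C·DB
    A ↦ DB
    B ↦ C
    C ↦ BD
    D ↦ BA  (constrained at step 1)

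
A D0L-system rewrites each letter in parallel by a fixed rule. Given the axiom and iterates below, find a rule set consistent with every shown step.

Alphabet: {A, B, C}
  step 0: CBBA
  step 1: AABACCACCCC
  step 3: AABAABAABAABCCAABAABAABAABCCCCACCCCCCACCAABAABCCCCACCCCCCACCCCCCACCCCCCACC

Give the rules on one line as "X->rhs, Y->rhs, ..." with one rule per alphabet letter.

  step 0 ⇒ step 1: CBBA ⇒ AAB·ACC·ACC·CC
    A ↦ CC
    B ↦ ACC
    C ↦ AAB

A->CC, B->ACC, C->AAB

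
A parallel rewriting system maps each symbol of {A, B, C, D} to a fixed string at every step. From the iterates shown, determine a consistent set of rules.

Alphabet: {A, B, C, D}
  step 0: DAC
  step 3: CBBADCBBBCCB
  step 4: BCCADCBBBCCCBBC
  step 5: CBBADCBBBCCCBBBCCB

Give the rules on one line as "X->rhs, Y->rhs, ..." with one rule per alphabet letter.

  step 4 ⇒ step 5: BCCADCBBBCCCBBC ⇒ C·B·B·AD·CBB·B·C·C·C·B·B·B·C·C·B
    A ↦ AD
    B ↦ C
    C ↦ B
    D ↦ CBB

A->AD, B->C, C->B, D->CBB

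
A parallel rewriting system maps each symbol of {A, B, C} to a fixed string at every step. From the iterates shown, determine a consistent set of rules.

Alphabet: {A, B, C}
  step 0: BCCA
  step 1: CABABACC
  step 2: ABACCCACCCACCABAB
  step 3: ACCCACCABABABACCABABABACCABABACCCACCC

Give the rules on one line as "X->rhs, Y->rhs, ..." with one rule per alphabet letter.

  step 2 ⇒ step 3: ABACCCACCCACCABAB ⇒ ACC·C·ACC·AB·AB·AB·ACC·AB·AB·AB·ACC·AB·AB·ACC·C·ACC·C
    A ↦ ACC
    B ↦ C
    C ↦ AB

A->ACC, B->C, C->AB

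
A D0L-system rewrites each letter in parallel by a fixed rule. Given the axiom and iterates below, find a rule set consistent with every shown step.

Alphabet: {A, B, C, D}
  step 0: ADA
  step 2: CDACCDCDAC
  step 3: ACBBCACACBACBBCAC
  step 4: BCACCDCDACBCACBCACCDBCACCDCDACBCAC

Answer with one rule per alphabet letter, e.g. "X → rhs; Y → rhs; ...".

  step 3 ⇒ step 4: ACBBCACACBACBBCAC ⇒ BC·AC·CD·CD·AC·BC·AC·BC·AC·CD·BC·AC·CD·CD·AC·BC·AC
    A ↦ BC
    B ↦ CD
    C ↦ AC
  step 2 ⇒ step 3: CDACCDCDAC ⇒ AC·B·BC·AC·AC·B·AC·B·BC·AC
    D ↦ B

A->BC, B->CD, C->AC, D->B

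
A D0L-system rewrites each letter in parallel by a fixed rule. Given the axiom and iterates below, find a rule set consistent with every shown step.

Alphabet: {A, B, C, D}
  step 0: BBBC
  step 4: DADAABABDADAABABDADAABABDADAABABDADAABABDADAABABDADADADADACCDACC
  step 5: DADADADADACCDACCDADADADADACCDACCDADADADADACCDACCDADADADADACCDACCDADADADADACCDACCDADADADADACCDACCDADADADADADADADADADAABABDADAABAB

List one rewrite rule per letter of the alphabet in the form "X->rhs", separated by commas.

  step 4 ⇒ step 5: DADAABABDADAABABDADAABABDADAABABDADAABABDADAABABDADADADADACCDACC ⇒ DA·DA·DA·DA·DA·CC·DA·CC·DA·DA·DA·DA·DA·CC·DA·CC·DA·DA·DA·DA·DA·CC·DA·CC·DA·DA·DA·DA·DA·CC·DA·CC·DA·DA·DA·DA·DA·CC·DA·CC·DA·DA·DA·DA·DA·CC·DA·CC·DA·DA·DA·DA·DA·DA·DA·DA·DA·DA·AB·AB·DA·DA·AB·AB
    A ↦ DA
    B ↦ CC
    C ↦ AB
    D ↦ DA

A->DA, B->CC, C->AB, D->DA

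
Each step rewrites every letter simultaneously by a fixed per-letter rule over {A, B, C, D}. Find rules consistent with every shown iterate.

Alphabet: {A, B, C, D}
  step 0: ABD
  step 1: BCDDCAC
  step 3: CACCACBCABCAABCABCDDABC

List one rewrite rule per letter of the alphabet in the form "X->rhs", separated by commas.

  step 0 ⇒ step 1: ABD ⇒ BC·DD·CAC
    A ↦ BC
    B ↦ DD
    D ↦ CAC
    C ↦ A  (constrained at step 1)

A->BC, B->DD, C->A, D->CAC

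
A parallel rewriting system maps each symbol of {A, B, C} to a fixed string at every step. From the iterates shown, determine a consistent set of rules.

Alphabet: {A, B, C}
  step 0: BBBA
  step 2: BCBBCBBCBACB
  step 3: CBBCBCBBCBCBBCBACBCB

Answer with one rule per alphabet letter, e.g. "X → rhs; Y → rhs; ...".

A->AC, B->CB, C->B

  step 2 ⇒ step 3: BCBBCBBCBACB ⇒ CB·B·CB·CB·B·CB·CB·B·CB·AC·B·CB
    A ↦ AC
    B ↦ CB
    C ↦ B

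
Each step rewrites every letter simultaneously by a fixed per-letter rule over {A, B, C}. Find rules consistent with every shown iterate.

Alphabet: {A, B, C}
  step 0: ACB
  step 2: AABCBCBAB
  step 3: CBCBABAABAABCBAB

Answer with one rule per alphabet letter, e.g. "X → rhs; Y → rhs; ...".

  step 2 ⇒ step 3: AABCBCBAB ⇒ CB·CB·AB·A·AB·A·AB·CB·AB
    A ↦ CB
    B ↦ AB
    C ↦ A

A->CB, B->AB, C->A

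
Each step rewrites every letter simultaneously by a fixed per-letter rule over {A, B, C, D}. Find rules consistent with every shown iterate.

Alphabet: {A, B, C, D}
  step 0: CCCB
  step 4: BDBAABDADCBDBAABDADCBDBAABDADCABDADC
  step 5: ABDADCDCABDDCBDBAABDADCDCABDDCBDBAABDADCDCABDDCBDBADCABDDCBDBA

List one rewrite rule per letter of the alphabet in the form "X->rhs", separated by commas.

  step 4 ⇒ step 5: BDBAABDADCBDBAABDADCBDBAABDADCABDADC ⇒ A·BD·A·DC·DC·A·BD·DC·BD·BA·A·BD·A·DC·DC·A·BD·DC·BD·BA·A·BD·A·DC·DC·A·BD·DC·BD·BA·DC·A·BD·DC·BD·BA
    A ↦ DC
    B ↦ A
    C ↦ BA
    D ↦ BD

A->DC, B->A, C->BA, D->BD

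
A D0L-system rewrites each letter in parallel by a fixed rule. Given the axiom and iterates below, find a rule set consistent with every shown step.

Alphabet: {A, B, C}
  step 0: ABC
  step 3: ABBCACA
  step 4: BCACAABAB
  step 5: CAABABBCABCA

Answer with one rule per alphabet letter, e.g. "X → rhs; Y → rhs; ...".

  step 4 ⇒ step 5: BCACAABAB ⇒ CA·A·B·A·B·B·CA·B·CA
    A ↦ B
    B ↦ CA
    C ↦ A

A->B, B->CA, C->A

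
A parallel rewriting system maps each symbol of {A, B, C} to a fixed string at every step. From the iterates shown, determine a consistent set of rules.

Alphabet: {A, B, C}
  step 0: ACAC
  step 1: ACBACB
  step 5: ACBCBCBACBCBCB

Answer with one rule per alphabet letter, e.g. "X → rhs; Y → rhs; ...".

A->AC, B->C, C->B

  step 0 ⇒ step 1: ACAC ⇒ AC·B·AC·B
    A ↦ AC
    C ↦ B
    B ↦ C  (constrained at step 1)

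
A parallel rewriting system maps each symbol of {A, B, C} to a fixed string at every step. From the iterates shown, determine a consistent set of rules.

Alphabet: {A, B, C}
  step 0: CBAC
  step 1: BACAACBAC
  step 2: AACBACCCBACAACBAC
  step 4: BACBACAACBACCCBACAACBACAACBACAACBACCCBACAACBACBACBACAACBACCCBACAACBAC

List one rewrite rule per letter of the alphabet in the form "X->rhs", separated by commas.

  step 1 ⇒ step 2: BACAACBAC ⇒ AA·C·BAC·C·C·BAC·AA·C·BAC
    A ↦ C
    B ↦ AA
    C ↦ BAC

A->C, B->AA, C->BAC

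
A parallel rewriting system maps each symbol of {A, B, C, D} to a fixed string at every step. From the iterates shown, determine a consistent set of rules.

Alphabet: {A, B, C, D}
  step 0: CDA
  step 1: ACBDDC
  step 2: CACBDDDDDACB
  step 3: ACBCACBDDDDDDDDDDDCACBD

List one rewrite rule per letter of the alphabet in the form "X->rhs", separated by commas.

  step 2 ⇒ step 3: CACBDDDDDACB ⇒ ACB·C·ACB·D·DD·DD·DD·DD·DD·C·ACB·D
    A ↦ C
    B ↦ D
    C ↦ ACB
    D ↦ DD

A->C, B->D, C->ACB, D->DD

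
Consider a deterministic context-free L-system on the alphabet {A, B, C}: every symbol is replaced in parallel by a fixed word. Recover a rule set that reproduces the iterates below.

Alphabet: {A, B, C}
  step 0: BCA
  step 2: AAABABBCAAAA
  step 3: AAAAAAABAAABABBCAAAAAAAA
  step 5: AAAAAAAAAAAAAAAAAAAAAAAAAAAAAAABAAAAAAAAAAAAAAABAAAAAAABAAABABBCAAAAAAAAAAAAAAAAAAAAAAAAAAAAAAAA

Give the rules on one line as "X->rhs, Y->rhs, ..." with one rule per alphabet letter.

A->AA, B->AB, C->BC

  step 2 ⇒ step 3: AAABABBCAAAA ⇒ AA·AA·AA·AB·AA·AB·AB·BC·AA·AA·AA·AA
    A ↦ AA
    B ↦ AB
    C ↦ BC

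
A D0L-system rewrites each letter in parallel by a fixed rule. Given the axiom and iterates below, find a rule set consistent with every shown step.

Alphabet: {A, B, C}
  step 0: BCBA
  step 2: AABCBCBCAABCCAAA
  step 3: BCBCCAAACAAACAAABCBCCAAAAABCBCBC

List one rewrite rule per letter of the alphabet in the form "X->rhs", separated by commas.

  step 2 ⇒ step 3: AABCBCBCAABCCAAA ⇒ BC·BC·CA·AA·CA·AA·CA·AA·BC·BC·CA·AA·AA·BC·BC·BC
    A ↦ BC
    B ↦ CA
    C ↦ AA

A->BC, B->CA, C->AA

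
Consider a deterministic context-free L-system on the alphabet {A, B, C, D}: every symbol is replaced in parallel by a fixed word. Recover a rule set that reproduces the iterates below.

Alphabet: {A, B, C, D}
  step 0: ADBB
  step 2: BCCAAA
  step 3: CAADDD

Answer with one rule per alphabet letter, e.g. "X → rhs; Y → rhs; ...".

  step 2 ⇒ step 3: BCCAAA ⇒ C·A·A·D·D·D
    A ↦ D
    B ↦ C
    C ↦ A
    D ↦ BC  (constrained at step 0)

A->D, B->C, C->A, D->BC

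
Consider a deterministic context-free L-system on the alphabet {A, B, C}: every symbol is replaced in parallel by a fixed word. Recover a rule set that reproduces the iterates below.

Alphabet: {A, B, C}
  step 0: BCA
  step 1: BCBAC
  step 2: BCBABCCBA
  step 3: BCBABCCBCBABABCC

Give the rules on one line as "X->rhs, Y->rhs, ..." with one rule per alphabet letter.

A->C, B->BC, C->BA

  step 2 ⇒ step 3: BCBABCCBA ⇒ BC·BA·BC·C·BC·BA·BA·BC·C
    A ↦ C
    B ↦ BC
    C ↦ BA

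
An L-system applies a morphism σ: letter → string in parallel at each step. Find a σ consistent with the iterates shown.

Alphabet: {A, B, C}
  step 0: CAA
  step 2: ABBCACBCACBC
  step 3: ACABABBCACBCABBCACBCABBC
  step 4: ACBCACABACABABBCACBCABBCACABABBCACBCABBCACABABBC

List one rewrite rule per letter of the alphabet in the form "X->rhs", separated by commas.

  step 3 ⇒ step 4: ACABABBCACBCABBCACBCABBC ⇒ AC·BC·AC·AB·AC·AB·AB·BC·AC·BC·AB·BC·AC·AB·AB·BC·AC·BC·AB·BC·AC·AB·AB·BC
    A ↦ AC
    B ↦ AB
    C ↦ BC

A->AC, B->AB, C->BC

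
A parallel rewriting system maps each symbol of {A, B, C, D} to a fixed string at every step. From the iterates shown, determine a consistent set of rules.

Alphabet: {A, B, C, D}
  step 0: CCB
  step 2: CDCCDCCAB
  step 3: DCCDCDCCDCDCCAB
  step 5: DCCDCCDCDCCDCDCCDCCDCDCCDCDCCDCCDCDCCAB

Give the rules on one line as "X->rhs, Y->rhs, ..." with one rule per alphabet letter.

A->C, B->AB, C->DC, D->C

  step 2 ⇒ step 3: CDCCDCCAB ⇒ DC·C·DC·DC·C·DC·DC·C·AB
    A ↦ C
    B ↦ AB
    C ↦ DC
    D ↦ C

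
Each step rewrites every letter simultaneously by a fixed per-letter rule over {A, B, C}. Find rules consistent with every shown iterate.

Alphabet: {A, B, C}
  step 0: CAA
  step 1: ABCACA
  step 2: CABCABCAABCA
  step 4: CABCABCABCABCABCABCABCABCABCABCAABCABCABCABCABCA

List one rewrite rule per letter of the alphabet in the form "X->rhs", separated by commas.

A->CA, B->BC, C->AB

  step 1 ⇒ step 2: ABCACA ⇒ CA·BC·AB·CA·AB·CA
    A ↦ CA
    B ↦ BC
    C ↦ AB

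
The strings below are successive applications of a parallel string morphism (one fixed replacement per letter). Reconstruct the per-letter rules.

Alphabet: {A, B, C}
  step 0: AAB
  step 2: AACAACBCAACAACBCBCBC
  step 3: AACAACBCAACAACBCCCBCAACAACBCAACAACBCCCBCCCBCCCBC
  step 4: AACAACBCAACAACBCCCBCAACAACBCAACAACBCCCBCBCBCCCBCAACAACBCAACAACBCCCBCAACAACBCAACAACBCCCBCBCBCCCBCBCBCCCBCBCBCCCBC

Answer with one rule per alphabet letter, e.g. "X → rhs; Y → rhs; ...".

  step 3 ⇒ step 4: AACAACBCAACAACBCCCBCAACAACBCAACAACBCCCBCCCBCCCBC ⇒ AAC·AAC·BC·AAC·AAC·BC·CC·BC·AAC·AAC·BC·AAC·AAC·BC·CC·BC·BC·BC·CC·BC·AAC·AAC·BC·AAC·AAC·BC·CC·BC·AAC·AAC·BC·AAC·AAC·BC·CC·BC·BC·BC·CC·BC·BC·BC·CC·BC·BC·BC·CC·BC
    A ↦ AAC
    B ↦ CC
    C ↦ BC

A->AAC, B->CC, C->BC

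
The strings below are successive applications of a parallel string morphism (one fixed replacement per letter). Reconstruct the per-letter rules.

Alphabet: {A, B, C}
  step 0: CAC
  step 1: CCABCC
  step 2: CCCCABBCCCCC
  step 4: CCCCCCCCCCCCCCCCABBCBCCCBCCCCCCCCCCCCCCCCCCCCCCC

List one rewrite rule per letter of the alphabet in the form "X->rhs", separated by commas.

A->AB, B->BC, C->CC

  step 1 ⇒ step 2: CCABCC ⇒ CC·CC·AB·BC·CC·CC
    A ↦ AB
    B ↦ BC
    C ↦ CC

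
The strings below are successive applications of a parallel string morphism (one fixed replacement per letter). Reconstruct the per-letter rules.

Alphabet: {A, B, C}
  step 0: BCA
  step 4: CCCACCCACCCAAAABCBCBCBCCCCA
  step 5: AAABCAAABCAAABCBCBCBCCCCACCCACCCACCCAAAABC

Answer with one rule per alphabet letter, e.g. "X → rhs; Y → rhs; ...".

  step 4 ⇒ step 5: CCCACCCACCCAAAABCBCBCBCCCCA ⇒ A·A·A·BC·A·A·A·BC·A·A·A·BC·BC·BC·BC·CCC·A·CCC·A·CCC·A·CCC·A·A·A·A·BC
    A ↦ BC
    B ↦ CCC
    C ↦ A

A->BC, B->CCC, C->A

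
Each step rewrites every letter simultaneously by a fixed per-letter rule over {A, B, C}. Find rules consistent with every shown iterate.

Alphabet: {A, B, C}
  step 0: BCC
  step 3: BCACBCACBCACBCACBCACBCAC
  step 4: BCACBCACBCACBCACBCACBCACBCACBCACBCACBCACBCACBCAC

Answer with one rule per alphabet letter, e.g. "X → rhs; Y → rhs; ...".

  step 3 ⇒ step 4: BCACBCACBCACBCACBCACBCAC ⇒ BC·AC·BC·AC·BC·AC·BC·AC·BC·AC·BC·AC·BC·AC·BC·AC·BC·AC·BC·AC·BC·AC·BC·AC
    A ↦ BC
    B ↦ BC
    C ↦ AC

A->BC, B->BC, C->AC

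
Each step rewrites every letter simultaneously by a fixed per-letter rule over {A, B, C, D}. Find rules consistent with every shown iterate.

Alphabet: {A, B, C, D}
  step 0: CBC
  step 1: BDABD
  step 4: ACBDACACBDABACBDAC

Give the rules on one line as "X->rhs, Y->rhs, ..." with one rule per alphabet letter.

  step 0 ⇒ step 1: CBC ⇒ BD·A·BD
    B ↦ A
    C ↦ BD
    A ↦ AC  (constrained at step 1)
    D ↦ B  (constrained at step 1)

A->AC, B->A, C->BD, D->B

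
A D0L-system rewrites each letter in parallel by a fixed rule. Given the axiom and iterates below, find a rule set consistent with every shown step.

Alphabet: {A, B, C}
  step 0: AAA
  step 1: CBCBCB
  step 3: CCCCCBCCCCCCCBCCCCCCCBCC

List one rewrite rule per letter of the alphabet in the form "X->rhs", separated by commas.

  step 0 ⇒ step 1: AAA ⇒ CB·CB·CB
    A ↦ CB
    B ↦ AC  (constrained at step 1)
    C ↦ CC  (constrained at step 1)

A->CB, B->AC, C->CC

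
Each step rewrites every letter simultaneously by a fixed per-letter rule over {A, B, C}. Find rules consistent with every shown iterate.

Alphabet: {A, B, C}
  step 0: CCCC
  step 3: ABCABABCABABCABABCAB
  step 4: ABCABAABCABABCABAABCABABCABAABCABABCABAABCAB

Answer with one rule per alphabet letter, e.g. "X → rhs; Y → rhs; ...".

A->AB, B->CAB, C->A

  step 3 ⇒ step 4: ABCABABCABABCABABCAB ⇒ AB·CAB·A·AB·CAB·AB·CAB·A·AB·CAB·AB·CAB·A·AB·CAB·AB·CAB·A·AB·CAB
    A ↦ AB
    B ↦ CAB
    C ↦ A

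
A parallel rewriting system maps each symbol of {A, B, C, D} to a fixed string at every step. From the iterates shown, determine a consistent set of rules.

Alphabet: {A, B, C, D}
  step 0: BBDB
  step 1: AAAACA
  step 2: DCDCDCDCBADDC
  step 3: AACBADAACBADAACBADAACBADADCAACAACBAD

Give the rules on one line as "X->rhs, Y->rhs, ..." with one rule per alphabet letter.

  step 2 ⇒ step 3: DCDCDCDCBADDC ⇒ AAC·BAD·AAC·BAD·AAC·BAD·AAC·BAD·A·DC·AAC·AAC·BAD
    A ↦ DC
    B ↦ A
    C ↦ BAD
    D ↦ AAC

A->DC, B->A, C->BAD, D->AAC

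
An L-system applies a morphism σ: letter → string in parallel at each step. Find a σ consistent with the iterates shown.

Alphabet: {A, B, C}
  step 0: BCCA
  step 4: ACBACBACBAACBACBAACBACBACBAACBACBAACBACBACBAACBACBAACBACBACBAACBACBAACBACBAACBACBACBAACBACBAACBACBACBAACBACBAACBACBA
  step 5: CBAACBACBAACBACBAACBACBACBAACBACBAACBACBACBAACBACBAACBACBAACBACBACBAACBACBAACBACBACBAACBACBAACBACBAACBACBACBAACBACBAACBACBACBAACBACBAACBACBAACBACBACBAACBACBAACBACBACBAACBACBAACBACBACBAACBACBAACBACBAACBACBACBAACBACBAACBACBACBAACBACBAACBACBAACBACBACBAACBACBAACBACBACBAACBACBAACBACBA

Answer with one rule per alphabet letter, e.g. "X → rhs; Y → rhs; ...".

A->CBA, B->CBA, C->A

  step 4 ⇒ step 5: ACBACBACBAACBACBAACBACBACBAACBACBAACBACBACBAACBACBAACBACBACBAACBACBAACBACBAACBACBACBAACBACBAACBACBACBAACBACBAACBACBA ⇒ CBA·A·CBA·CBA·A·CBA·CBA·A·CBA·CBA·CBA·A·CBA·CBA·A·CBA·CBA·CBA·A·CBA·CBA·A·CBA·CBA·A·CBA·CBA·CBA·A·CBA·CBA·A·CBA·CBA·CBA·A·CBA·CBA·A·CBA·CBA·A·CBA·CBA·CBA·A·CBA·CBA·A·CBA·CBA·CBA·A·CBA·CBA·A·CBA·CBA·A·CBA·CBA·CBA·A·CBA·CBA·A·CBA·CBA·CBA·A·CBA·CBA·A·CBA·CBA·CBA·A·CBA·CBA·A·CBA·CBA·A·CBA·CBA·CBA·A·CBA·CBA·A·CBA·CBA·CBA·A·CBA·CBA·A·CBA·CBA·A·CBA·CBA·CBA·A·CBA·CBA·A·CBA·CBA·CBA·A·CBA·CBA·A·CBA·CBA
    A ↦ CBA
    B ↦ CBA
    C ↦ A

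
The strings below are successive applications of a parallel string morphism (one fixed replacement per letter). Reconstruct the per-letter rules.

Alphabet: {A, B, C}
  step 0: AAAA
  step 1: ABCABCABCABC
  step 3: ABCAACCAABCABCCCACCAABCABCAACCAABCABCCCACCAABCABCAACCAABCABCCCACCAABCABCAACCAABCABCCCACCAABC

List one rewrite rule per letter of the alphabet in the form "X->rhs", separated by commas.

A->ABC, B->AA, C->CCA

  step 0 ⇒ step 1: AAAA ⇒ ABC·ABC·ABC·ABC
    A ↦ ABC
    B ↦ AA  (constrained at step 1)
    C ↦ CCA  (constrained at step 1)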